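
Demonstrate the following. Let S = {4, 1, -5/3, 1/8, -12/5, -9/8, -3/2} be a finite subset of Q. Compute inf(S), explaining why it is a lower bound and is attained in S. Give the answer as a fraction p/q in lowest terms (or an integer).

S is finite, so inf(S) = min(S).
Sorted increasing:
-12/5, -5/3, -3/2, -9/8, 1/8, 1, 4
The extremum is -12/5.
For every x in S, x >= -12/5. And -12/5 is in S, so it is attained.
Therefore inf(S) = -12/5.

-12/5


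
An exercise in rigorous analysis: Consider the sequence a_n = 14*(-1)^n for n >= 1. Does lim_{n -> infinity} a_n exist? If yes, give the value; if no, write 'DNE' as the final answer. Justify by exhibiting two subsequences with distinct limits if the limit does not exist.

Examine the behaviour of a_n along subsequences.
Even-n subsequence a_{2k} = 14 -> 14. Odd-n subsequence a_{2k+1} = -14 -> -14.
Since these two subsequential limits are 14 and -14, distinct, the full sequence cannot converge (a convergent sequence has all subsequences tending to the same limit). So lim a_n does not exist.

DNE


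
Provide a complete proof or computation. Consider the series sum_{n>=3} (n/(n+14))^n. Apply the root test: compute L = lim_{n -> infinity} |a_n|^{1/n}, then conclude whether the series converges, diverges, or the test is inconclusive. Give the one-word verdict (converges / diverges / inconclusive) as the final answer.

Let a_n denote the general term. Form |a_n|^(1/n) and simplify:
|a_n|^(1/n) = n/(n + 14)
Take the limit as n -> infinity: L = 1.
Since L = 1, the root test is inconclusive. (In fact a_n = (n/(n+14))^n -> e^(-14) != 0, so the nth-term test shows divergence; but the root test itself gives no conclusion.)

inconclusive


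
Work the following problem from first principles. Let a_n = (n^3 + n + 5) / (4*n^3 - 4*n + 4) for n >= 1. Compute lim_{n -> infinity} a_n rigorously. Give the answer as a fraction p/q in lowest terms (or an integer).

Divide numerator and denominator by n^3, the highest power:
numerator / n^3 = 1 + n^(-2) + 5/n^3
denominator / n^3 = 4 - 4/n^2 + 4/n^3
As n -> infinity, all terms of the form c/n^k (k >= 1) tend to 0.
So numerator / n^3 -> 1 and denominator / n^3 -> 4.
Therefore lim a_n = 1/4.

1/4


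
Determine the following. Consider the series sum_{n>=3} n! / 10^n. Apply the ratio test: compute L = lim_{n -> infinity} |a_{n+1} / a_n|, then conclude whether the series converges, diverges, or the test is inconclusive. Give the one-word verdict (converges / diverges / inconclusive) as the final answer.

Let a_n denote the general term. Form the ratio a_{n+1}/a_n and simplify:
a_{n+1}/a_n = n/10 + 1/10
Take the limit as n -> infinity: L = infinity.
Since L = infinity > 1 (or L = infinity), the ratio test implies the series diverges.

diverges


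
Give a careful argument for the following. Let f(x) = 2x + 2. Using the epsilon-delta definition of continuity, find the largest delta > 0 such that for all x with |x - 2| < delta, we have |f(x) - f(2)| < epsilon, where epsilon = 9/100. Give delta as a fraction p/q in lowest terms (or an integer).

We compute f(2) = 2*(2) + 2 = 6.
|f(x) - f(2)| = |2x + 2 - (6)| = |2(x - 2)| = 2|x - 2|.
We need 2|x - 2| < 9/100, i.e. |x - 2| < 9/100 / 2 = 9/200.
So any delta <= 9/200 works. Conversely, if delta > 9/200, then x = 2 + 9/200 satisfies |x - 2| = 9/200 < delta but |f(x) - f(2)| = 2 * 9/200 = 9/100, which is not < 9/100; so no larger delta works.
Hence the largest such delta is 9/200.

9/200


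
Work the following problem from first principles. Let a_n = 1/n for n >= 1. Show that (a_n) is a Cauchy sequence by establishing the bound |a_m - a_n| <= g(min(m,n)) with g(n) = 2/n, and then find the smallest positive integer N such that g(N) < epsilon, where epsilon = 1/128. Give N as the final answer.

For any m, n >= 1, by the triangle inequality:
|a_m - a_n| = |1/m - 1/n| <= 1/m + 1/n <= 2/min(m,n).
So g(n) = 2/n bounds the Cauchy difference. Since g(n) -> 0, (a_n) is Cauchy.
Now solve g(N) < 1/128: 2/N < 1/128 <=> N > 2 / (1/128) = 256.
The smallest integer strictly greater than 256 is N = 257.
Check: g(257) = 2/257 = 2/257 < 1/128; g(256) = 1/128 >= 1/128. So N = 257.

257


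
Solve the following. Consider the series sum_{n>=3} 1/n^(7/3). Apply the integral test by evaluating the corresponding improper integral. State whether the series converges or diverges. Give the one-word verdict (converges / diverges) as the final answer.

Let f(x) = x^(-7/3). Then f is positive, continuous, and decreasing on [3, infinity), so the integral test applies.
Compute the improper integral int_{3}^infinity f(x) dx:
  antiderivative F(x) = -3/(4*x^(4/3)).
  As x -> infinity, F(x) -> 0 (since p = 7/3 > 1).
  So int = F(infinity) - F(3) = 0 - (-3^(2/3)/12) = 3^(2/3)/12.
  Finite, so by the integral test, the series converges.

converges


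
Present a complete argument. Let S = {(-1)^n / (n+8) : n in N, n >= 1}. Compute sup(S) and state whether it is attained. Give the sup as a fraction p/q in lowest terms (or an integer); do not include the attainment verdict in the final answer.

Analysis:
- Values: -1/9, 1/10, -1/11, 1/12, -1/13, ...
- Positive terms (even n): 1/(2+8), 1/(4+8), ... decreasing -> max = 1/10 (n=2).
- Negative terms (odd n): -1/(1+8), -1/(3+8), ... increasing -> min = -1/9 (n=1).
- So sup = 1/10 (attained at n=2); inf = -1/9 (attained at n=1).
Conclusion: sup(S) = 1/10, attained in S.

1/10


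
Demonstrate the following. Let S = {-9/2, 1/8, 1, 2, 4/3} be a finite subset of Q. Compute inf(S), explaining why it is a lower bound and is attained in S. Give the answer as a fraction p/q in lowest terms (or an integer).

S is finite, so inf(S) = min(S).
Sorted increasing:
-9/2, 1/8, 1, 4/3, 2
The extremum is -9/2.
For every x in S, x >= -9/2. And -9/2 is in S, so it is attained.
Therefore inf(S) = -9/2.

-9/2


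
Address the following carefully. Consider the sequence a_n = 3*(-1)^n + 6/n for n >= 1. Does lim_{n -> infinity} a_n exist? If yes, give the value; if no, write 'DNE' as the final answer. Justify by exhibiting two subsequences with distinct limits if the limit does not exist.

Examine the behaviour of a_n along subsequences.
a_{2k} = 3 + 6/(2k) -> 3. a_{2k+1} = -3 + 6/(2k+1) -> -3.
Since these two subsequential limits are 3 and -3, distinct, the full sequence cannot converge (a convergent sequence has all subsequences tending to the same limit). So lim a_n does not exist.

DNE


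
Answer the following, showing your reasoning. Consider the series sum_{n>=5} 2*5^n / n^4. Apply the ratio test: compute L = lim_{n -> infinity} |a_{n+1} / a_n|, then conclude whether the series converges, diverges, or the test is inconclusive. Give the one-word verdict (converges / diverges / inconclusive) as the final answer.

Let a_n denote the general term. Form the ratio a_{n+1}/a_n and simplify:
a_{n+1}/a_n = 5*n^4/(n + 1)^4
Take the limit as n -> infinity: L = 5.
Since L = 5 > 1 (or L = infinity), the ratio test implies the series diverges.

diverges


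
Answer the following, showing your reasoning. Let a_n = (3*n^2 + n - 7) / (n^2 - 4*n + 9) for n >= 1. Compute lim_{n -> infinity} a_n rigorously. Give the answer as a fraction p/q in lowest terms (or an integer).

Divide numerator and denominator by n^2, the highest power:
numerator / n^2 = 3 + 1/n - 7/n^2
denominator / n^2 = 1 - 4/n + 9/n^2
As n -> infinity, all terms of the form c/n^k (k >= 1) tend to 0.
So numerator / n^2 -> 3 and denominator / n^2 -> 1.
Therefore lim a_n = 3.

3


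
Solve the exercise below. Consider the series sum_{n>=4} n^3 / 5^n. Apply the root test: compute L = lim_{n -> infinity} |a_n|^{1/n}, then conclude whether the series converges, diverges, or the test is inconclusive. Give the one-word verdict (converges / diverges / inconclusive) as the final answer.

Let a_n denote the general term. Form |a_n|^(1/n) and simplify:
|a_n|^(1/n) = n^(3/n)/5
Take the limit as n -> infinity: L = 1/5.
Since L = 1/5 < 1, the root test implies convergence.

converges


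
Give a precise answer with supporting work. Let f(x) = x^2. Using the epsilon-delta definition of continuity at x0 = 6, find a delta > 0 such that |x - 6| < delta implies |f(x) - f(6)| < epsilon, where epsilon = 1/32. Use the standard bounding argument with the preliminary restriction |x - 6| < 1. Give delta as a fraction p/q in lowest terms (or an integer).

Factor: |x^2 - (6)^2| = |x - 6| * |x + 6|.
Impose |x - 6| < 1 first. Then |x + 6| = |(x - 6) + 2*(6)| <= |x - 6| + 2*|6| < 1 + 12 = 13.
So |x^2 - (6)^2| < delta * 13.
We need delta * 13 <= 1/32, i.e. delta <= 1/32/13 = 1/416.
Since 1/416 < 1, this is tighter than 1; take delta = 1/416.
So delta = 1/416 works.

1/416


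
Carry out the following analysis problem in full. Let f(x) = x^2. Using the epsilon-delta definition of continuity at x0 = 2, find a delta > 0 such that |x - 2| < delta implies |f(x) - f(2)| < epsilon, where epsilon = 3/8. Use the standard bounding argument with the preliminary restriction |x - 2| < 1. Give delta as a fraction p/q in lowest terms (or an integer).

Factor: |x^2 - (2)^2| = |x - 2| * |x + 2|.
Impose |x - 2| < 1 first. Then |x + 2| = |(x - 2) + 2*(2)| <= |x - 2| + 2*|2| < 1 + 4 = 5.
So |x^2 - (2)^2| < delta * 5.
We need delta * 5 <= 3/8, i.e. delta <= 3/8/5 = 3/40.
Since 3/40 < 1, this is tighter than 1; take delta = 3/40.
So delta = 3/40 works.

3/40


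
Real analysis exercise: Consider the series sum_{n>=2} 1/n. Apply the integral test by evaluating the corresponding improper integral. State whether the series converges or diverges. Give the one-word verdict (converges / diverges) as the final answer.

Let f(x) = 1/x. Then f is positive, continuous, and decreasing on [2, infinity), so the integral test applies.
Compute the improper integral int_{2}^infinity f(x) dx:
  antiderivative F(x) = log(x).
  As x -> infinity, log(x) -> infinity.
  So int = infinity - log(2) = infinity. By the integral test, the series diverges.

diverges


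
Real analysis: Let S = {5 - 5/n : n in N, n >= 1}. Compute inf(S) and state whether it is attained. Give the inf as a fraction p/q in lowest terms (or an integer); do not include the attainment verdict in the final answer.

Analysis:
- Values: 0, 5/2, 10/3, 15/4, ... strictly increasing.
- Minimum is 0 (n=1); inf = 0 (attained).
- 5 - 5/n -> 5 from below; sup = 5, not attained.
Conclusion: inf(S) = 0, attained in S.

0


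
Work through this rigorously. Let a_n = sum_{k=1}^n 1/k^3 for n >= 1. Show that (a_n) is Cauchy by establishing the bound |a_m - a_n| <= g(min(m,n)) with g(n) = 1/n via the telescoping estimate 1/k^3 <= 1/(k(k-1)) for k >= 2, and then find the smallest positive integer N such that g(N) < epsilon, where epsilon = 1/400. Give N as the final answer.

For m > n >= 1: |a_m - a_n| = sum_{k=n+1}^m 1/k^3.
Use 1/k^3 <= 1/(k(k-1)) = 1/(k-1) - 1/k for k >= 2 (which holds since k^3 >= k^2 >= k(k-1) for k >= 2):
sum_{k=n+1}^m 1/k^3 <= sum_{k=n+1}^m (1/(k-1) - 1/k) = 1/n - 1/m <= 1/n.
By symmetry the same bound holds with n,m swapped, so |a_m - a_n| <= 1/min(m,n) = g(min(m,n)). Since g(n) -> 0, (a_n) is Cauchy.
Now solve g(N) < 1/400: 1/N < 1/400 <=> N > 1/(1/400) = 400.
The smallest integer strictly greater than 400 is N = 401.
Check: g(401) = 1/401 < 1/400; g(400) = 1/400 >= 1/400. So N = 401.

401


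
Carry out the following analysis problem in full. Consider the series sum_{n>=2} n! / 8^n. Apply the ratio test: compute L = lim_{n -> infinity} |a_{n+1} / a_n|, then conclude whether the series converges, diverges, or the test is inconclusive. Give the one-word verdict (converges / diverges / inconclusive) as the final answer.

Let a_n denote the general term. Form the ratio a_{n+1}/a_n and simplify:
a_{n+1}/a_n = n/8 + 1/8
Take the limit as n -> infinity: L = infinity.
Since L = infinity > 1 (or L = infinity), the ratio test implies the series diverges.

diverges


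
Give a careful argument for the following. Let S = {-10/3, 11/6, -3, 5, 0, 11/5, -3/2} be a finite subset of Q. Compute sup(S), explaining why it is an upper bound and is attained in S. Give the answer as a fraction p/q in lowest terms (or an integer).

S is finite, so sup(S) = max(S).
Sorted decreasing:
5, 11/5, 11/6, 0, -3/2, -3, -10/3
The extremum is 5.
For every x in S, x <= 5. And 5 is in S, so it is attained.
Therefore sup(S) = 5.

5


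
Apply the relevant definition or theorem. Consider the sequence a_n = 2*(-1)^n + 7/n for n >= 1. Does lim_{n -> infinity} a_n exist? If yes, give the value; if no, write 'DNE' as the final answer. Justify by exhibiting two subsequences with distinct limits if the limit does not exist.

Examine the behaviour of a_n along subsequences.
a_{2k} = 2 + 7/(2k) -> 2. a_{2k+1} = -2 + 7/(2k+1) -> -2.
Since these two subsequential limits are 2 and -2, distinct, the full sequence cannot converge (a convergent sequence has all subsequences tending to the same limit). So lim a_n does not exist.

DNE


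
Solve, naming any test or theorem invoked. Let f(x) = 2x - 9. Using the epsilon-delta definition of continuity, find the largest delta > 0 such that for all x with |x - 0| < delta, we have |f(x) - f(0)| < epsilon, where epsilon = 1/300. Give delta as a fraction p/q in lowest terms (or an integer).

We compute f(0) = 2*(0) - 9 = -9.
|f(x) - f(0)| = |2x - 9 - (-9)| = |2(x - 0)| = 2|x - 0|.
We need 2|x - 0| < 1/300, i.e. |x - 0| < 1/300 / 2 = 1/600.
So any delta <= 1/600 works. Conversely, if delta > 1/600, then x = 0 + 1/600 satisfies |x - 0| = 1/600 < delta but |f(x) - f(0)| = 2 * 1/600 = 1/300, which is not < 1/300; so no larger delta works.
Hence the largest such delta is 1/600.

1/600


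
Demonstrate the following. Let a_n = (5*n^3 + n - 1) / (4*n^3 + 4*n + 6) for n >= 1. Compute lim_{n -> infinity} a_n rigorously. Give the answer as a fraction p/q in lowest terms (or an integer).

Divide numerator and denominator by n^3, the highest power:
numerator / n^3 = 5 + n^(-2) - 1/n^3
denominator / n^3 = 4 + 4/n^2 + 6/n^3
As n -> infinity, all terms of the form c/n^k (k >= 1) tend to 0.
So numerator / n^3 -> 5 and denominator / n^3 -> 4.
Therefore lim a_n = 5/4.

5/4


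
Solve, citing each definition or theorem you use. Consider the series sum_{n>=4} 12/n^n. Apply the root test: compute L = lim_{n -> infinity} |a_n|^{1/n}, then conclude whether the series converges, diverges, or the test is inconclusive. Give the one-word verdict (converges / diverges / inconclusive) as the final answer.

Let a_n denote the general term. Form |a_n|^(1/n) and simplify:
|a_n|^(1/n) = 12^(1/n)/n
Take the limit as n -> infinity: L = 0.
Since L = 0 < 1, the root test implies convergence.

converges


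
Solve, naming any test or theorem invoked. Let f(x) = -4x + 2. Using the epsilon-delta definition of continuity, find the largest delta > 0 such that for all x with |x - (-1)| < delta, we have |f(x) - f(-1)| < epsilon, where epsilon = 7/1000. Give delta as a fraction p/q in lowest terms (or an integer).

We compute f(-1) = -4*(-1) + 2 = 6.
|f(x) - f(-1)| = |-4x + 2 - (6)| = |-4(x - (-1))| = 4|x - (-1)|.
We need 4|x - (-1)| < 7/1000, i.e. |x - (-1)| < 7/1000 / 4 = 7/4000.
So any delta <= 7/4000 works. Conversely, if delta > 7/4000, then x = -1 + 7/4000 satisfies |x - (-1)| = 7/4000 < delta but |f(x) - f(-1)| = 4 * 7/4000 = 7/1000, which is not < 7/1000; so no larger delta works.
Hence the largest such delta is 7/4000.

7/4000


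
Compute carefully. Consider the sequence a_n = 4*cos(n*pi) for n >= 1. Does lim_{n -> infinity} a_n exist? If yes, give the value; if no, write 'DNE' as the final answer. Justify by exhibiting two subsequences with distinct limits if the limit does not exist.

Examine the behaviour of a_n along subsequences.
cos(n*pi) = (-1)^n, so a_n = 4*(-1)^n. a_{2k} = 4 -> 4. a_{2k+1} = -4 -> -4.
Since these two subsequential limits are 4 and -4, distinct, the full sequence cannot converge (a convergent sequence has all subsequences tending to the same limit). So lim a_n does not exist.

DNE


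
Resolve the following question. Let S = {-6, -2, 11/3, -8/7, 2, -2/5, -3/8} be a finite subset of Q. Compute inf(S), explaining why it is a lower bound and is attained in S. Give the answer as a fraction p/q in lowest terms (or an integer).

S is finite, so inf(S) = min(S).
Sorted increasing:
-6, -2, -8/7, -2/5, -3/8, 2, 11/3
The extremum is -6.
For every x in S, x >= -6. And -6 is in S, so it is attained.
Therefore inf(S) = -6.

-6


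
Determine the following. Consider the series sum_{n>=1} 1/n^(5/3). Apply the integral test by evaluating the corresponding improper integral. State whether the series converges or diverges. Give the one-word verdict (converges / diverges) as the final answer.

Let f(x) = x^(-5/3). Then f is positive, continuous, and decreasing on [1, infinity), so the integral test applies.
Compute the improper integral int_{1}^infinity f(x) dx:
  antiderivative F(x) = -3/(2*x^(2/3)).
  As x -> infinity, F(x) -> 0 (since p = 5/3 > 1).
  So int = F(infinity) - F(1) = 0 - (-3/2) = 3/2.
  Finite, so by the integral test, the series converges.

converges


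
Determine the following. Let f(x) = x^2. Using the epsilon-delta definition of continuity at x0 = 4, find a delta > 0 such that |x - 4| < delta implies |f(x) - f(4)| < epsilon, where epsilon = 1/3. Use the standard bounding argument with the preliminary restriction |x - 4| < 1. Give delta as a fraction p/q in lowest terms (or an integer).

Factor: |x^2 - (4)^2| = |x - 4| * |x + 4|.
Impose |x - 4| < 1 first. Then |x + 4| = |(x - 4) + 2*(4)| <= |x - 4| + 2*|4| < 1 + 8 = 9.
So |x^2 - (4)^2| < delta * 9.
We need delta * 9 <= 1/3, i.e. delta <= 1/3/9 = 1/27.
Since 1/27 < 1, this is tighter than 1; take delta = 1/27.
So delta = 1/27 works.

1/27


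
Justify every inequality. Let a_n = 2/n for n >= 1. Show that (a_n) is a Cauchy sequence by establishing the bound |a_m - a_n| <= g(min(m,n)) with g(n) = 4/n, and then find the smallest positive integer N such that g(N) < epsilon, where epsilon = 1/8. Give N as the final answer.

For any m, n >= 1, by the triangle inequality:
|a_m - a_n| = |2/m - 2/n| <= 2*1/m + 2*1/n <= 4/min(m,n).
So g(n) = 4/n bounds the Cauchy difference. Since g(n) -> 0, (a_n) is Cauchy.
Now solve g(N) < 1/8: 4/N < 1/8 <=> N > 4 / (1/8) = 32.
The smallest integer strictly greater than 32 is N = 33.
Check: g(33) = 4/33 = 4/33 < 1/8; g(32) = 1/8 >= 1/8. So N = 33.

33


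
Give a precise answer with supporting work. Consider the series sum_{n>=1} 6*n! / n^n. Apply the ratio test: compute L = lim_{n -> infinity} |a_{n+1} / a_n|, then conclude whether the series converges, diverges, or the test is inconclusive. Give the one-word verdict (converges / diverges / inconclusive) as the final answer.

Let a_n denote the general term. Form the ratio a_{n+1}/a_n and simplify:
a_{n+1}/a_n = (n/(n + 1))^n
Take the limit as n -> infinity: L = exp(-1).
Since L = exp(-1) < 1, the ratio test implies the series converges.

converges


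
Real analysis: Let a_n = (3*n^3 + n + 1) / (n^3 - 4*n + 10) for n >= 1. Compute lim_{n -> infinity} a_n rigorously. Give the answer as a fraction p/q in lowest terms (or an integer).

Divide numerator and denominator by n^3, the highest power:
numerator / n^3 = 3 + n^(-2) + n^(-3)
denominator / n^3 = 1 - 4/n^2 + 10/n^3
As n -> infinity, all terms of the form c/n^k (k >= 1) tend to 0.
So numerator / n^3 -> 3 and denominator / n^3 -> 1.
Therefore lim a_n = 3.

3


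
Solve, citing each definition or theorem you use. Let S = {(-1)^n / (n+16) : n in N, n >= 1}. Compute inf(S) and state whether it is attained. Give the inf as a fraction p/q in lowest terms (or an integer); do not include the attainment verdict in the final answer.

Analysis:
- Values: -1/17, 1/18, -1/19, 1/20, -1/21, ...
- Positive terms (even n): 1/(2+16), 1/(4+16), ... decreasing -> max = 1/18 (n=2).
- Negative terms (odd n): -1/(1+16), -1/(3+16), ... increasing -> min = -1/17 (n=1).
- So sup = 1/18 (attained at n=2); inf = -1/17 (attained at n=1).
Conclusion: inf(S) = -1/17, attained in S.

-1/17


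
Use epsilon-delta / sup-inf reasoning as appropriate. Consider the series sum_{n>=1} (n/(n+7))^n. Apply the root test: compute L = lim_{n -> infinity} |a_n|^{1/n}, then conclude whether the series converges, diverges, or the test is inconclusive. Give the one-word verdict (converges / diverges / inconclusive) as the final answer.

Let a_n denote the general term. Form |a_n|^(1/n) and simplify:
|a_n|^(1/n) = n/(n + 7)
Take the limit as n -> infinity: L = 1.
Since L = 1, the root test is inconclusive. (In fact a_n = (n/(n+7))^n -> e^(-7) != 0, so the nth-term test shows divergence; but the root test itself gives no conclusion.)

inconclusive


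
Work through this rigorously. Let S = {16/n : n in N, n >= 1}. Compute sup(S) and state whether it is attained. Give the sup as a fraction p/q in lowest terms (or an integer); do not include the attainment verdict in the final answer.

Analysis:
- Values: 16, 8, 16/3, 4, ... strictly decreasing.
- The maximum is 16 (n=1); sup = 16 (attained).
- The set is bounded below by 0; 16/n -> 0 so 0 is the greatest lower bound.
- 0 is not in the set, so inf = 0 is not attained.
Conclusion: sup(S) = 16, attained in S.

16


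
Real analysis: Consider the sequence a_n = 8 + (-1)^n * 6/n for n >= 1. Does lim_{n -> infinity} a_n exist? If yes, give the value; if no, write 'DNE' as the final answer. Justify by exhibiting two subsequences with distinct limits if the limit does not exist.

Examine the behaviour of a_n along subsequences.
Even-n subsequence a_{2k} = 8 + 6/(2k) -> 8. Odd-n subsequence a_{2k+1} = 8 - 6/(2k+1) -> 8. Both tend to 8, which suggests the limit is 8; verify directly.
|a_n - 8| = |(-1)^n * 6/n| = 6/n for every n >= 1.
Given epsilon > 0, choose a positive integer N > 6/epsilon. Then for all n >= N, |a_n - 8| = 6/n <= 6/N < epsilon.
So by the definition of the limit, lim a_n exists and equals 8.

8


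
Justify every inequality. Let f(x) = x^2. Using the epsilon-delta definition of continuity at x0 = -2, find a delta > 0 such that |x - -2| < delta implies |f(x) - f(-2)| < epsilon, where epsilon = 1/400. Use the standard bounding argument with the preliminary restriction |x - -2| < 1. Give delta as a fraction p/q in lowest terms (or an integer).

Factor: |x^2 - (-2)^2| = |x - -2| * |x + -2|.
Impose |x - -2| < 1 first. Then |x + -2| = |(x - -2) + 2*(-2)| <= |x - -2| + 2*|-2| < 1 + 4 = 5.
So |x^2 - (-2)^2| < delta * 5.
We need delta * 5 <= 1/400, i.e. delta <= 1/400/5 = 1/2000.
Since 1/2000 < 1, this is tighter than 1; take delta = 1/2000.
So delta = 1/2000 works.

1/2000


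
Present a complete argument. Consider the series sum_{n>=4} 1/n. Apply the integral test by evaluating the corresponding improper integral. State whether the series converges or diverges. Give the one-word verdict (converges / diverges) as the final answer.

Let f(x) = 1/x. Then f is positive, continuous, and decreasing on [4, infinity), so the integral test applies.
Compute the improper integral int_{4}^infinity f(x) dx:
  antiderivative F(x) = log(x).
  As x -> infinity, log(x) -> infinity.
  So int = infinity - log(4) = infinity. By the integral test, the series diverges.

diverges


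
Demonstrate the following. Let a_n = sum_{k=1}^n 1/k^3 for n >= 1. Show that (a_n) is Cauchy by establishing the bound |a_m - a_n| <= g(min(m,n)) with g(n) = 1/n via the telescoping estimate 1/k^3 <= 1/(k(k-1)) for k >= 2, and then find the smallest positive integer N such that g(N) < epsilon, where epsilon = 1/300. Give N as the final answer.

For m > n >= 1: |a_m - a_n| = sum_{k=n+1}^m 1/k^3.
Use 1/k^3 <= 1/(k(k-1)) = 1/(k-1) - 1/k for k >= 2 (which holds since k^3 >= k^2 >= k(k-1) for k >= 2):
sum_{k=n+1}^m 1/k^3 <= sum_{k=n+1}^m (1/(k-1) - 1/k) = 1/n - 1/m <= 1/n.
By symmetry the same bound holds with n,m swapped, so |a_m - a_n| <= 1/min(m,n) = g(min(m,n)). Since g(n) -> 0, (a_n) is Cauchy.
Now solve g(N) < 1/300: 1/N < 1/300 <=> N > 1/(1/300) = 300.
The smallest integer strictly greater than 300 is N = 301.
Check: g(301) = 1/301 < 1/300; g(300) = 1/300 >= 1/300. So N = 301.

301


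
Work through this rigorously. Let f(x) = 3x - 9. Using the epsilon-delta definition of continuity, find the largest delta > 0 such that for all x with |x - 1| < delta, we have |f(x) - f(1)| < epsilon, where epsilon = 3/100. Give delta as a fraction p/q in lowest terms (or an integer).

We compute f(1) = 3*(1) - 9 = -6.
|f(x) - f(1)| = |3x - 9 - (-6)| = |3(x - 1)| = 3|x - 1|.
We need 3|x - 1| < 3/100, i.e. |x - 1| < 3/100 / 3 = 1/100.
So any delta <= 1/100 works. Conversely, if delta > 1/100, then x = 1 + 1/100 satisfies |x - 1| = 1/100 < delta but |f(x) - f(1)| = 3 * 1/100 = 3/100, which is not < 3/100; so no larger delta works.
Hence the largest such delta is 1/100.

1/100


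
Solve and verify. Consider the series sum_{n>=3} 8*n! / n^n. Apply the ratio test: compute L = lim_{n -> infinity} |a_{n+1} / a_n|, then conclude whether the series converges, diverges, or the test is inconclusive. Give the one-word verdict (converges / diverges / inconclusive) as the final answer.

Let a_n denote the general term. Form the ratio a_{n+1}/a_n and simplify:
a_{n+1}/a_n = (n/(n + 1))^n
Take the limit as n -> infinity: L = exp(-1).
Since L = exp(-1) < 1, the ratio test implies the series converges.

converges


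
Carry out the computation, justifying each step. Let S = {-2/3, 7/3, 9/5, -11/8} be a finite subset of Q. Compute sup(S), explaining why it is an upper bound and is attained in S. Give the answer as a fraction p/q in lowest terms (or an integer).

S is finite, so sup(S) = max(S).
Sorted decreasing:
7/3, 9/5, -2/3, -11/8
The extremum is 7/3.
For every x in S, x <= 7/3. And 7/3 is in S, so it is attained.
Therefore sup(S) = 7/3.

7/3


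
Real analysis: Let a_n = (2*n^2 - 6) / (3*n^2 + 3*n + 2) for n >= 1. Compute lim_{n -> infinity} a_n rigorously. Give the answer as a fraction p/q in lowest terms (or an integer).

Divide numerator and denominator by n^2, the highest power:
numerator / n^2 = 2 - 6/n^2
denominator / n^2 = 3 + 3/n + 2/n^2
As n -> infinity, all terms of the form c/n^k (k >= 1) tend to 0.
So numerator / n^2 -> 2 and denominator / n^2 -> 3.
Therefore lim a_n = 2/3.

2/3


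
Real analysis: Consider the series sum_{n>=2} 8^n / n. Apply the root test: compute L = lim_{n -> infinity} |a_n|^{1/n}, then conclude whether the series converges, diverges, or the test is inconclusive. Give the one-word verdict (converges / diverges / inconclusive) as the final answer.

Let a_n denote the general term. Form |a_n|^(1/n) and simplify:
|a_n|^(1/n) = 8/n^(1/n)
Take the limit as n -> infinity: L = 8.
Since L = 8 > 1, the root test implies divergence.

diverges


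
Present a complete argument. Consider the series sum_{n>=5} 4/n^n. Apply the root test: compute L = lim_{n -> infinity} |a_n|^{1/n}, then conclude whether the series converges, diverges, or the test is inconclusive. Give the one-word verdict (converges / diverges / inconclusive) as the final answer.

Let a_n denote the general term. Form |a_n|^(1/n) and simplify:
|a_n|^(1/n) = 2^(2/n)/n
Take the limit as n -> infinity: L = 0.
Since L = 0 < 1, the root test implies convergence.

converges


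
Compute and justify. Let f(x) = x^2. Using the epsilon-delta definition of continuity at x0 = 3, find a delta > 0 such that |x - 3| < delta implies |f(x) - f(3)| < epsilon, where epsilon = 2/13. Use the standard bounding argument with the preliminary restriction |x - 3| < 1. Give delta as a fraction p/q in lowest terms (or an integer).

Factor: |x^2 - (3)^2| = |x - 3| * |x + 3|.
Impose |x - 3| < 1 first. Then |x + 3| = |(x - 3) + 2*(3)| <= |x - 3| + 2*|3| < 1 + 6 = 7.
So |x^2 - (3)^2| < delta * 7.
We need delta * 7 <= 2/13, i.e. delta <= 2/13/7 = 2/91.
Since 2/91 < 1, this is tighter than 1; take delta = 2/91.
So delta = 2/91 works.

2/91


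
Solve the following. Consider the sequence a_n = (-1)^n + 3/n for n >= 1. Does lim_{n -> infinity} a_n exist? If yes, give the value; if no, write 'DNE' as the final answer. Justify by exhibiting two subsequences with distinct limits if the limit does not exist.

Examine the behaviour of a_n along subsequences.
a_{2k} = 1 + 3/(2k) -> 1. a_{2k+1} = -1 + 3/(2k+1) -> -1.
Since these two subsequential limits are 1 and -1, distinct, the full sequence cannot converge (a convergent sequence has all subsequences tending to the same limit). So lim a_n does not exist.

DNE


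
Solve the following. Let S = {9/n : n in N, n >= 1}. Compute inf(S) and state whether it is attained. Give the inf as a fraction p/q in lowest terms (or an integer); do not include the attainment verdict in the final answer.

Analysis:
- Values: 9, 9/2, 3, 9/4, ... strictly decreasing.
- The maximum is 9 (n=1); sup = 9 (attained).
- The set is bounded below by 0; 9/n -> 0 so 0 is the greatest lower bound.
- 0 is not in the set, so inf = 0 is not attained.
Conclusion: inf(S) = 0, not attained in S.

0


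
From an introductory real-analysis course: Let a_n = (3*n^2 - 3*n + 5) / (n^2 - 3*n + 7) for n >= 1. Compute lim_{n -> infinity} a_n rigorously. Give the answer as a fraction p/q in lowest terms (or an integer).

Divide numerator and denominator by n^2, the highest power:
numerator / n^2 = 3 - 3/n + 5/n^2
denominator / n^2 = 1 - 3/n + 7/n^2
As n -> infinity, all terms of the form c/n^k (k >= 1) tend to 0.
So numerator / n^2 -> 3 and denominator / n^2 -> 1.
Therefore lim a_n = 3.

3


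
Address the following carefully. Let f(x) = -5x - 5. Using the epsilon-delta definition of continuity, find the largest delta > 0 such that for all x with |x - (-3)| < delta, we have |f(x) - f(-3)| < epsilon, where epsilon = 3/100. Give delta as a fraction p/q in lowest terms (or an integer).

We compute f(-3) = -5*(-3) - 5 = 10.
|f(x) - f(-3)| = |-5x - 5 - (10)| = |-5(x - (-3))| = 5|x - (-3)|.
We need 5|x - (-3)| < 3/100, i.e. |x - (-3)| < 3/100 / 5 = 3/500.
So any delta <= 3/500 works. Conversely, if delta > 3/500, then x = -3 + 3/500 satisfies |x - (-3)| = 3/500 < delta but |f(x) - f(-3)| = 5 * 3/500 = 3/100, which is not < 3/100; so no larger delta works.
Hence the largest such delta is 3/500.

3/500


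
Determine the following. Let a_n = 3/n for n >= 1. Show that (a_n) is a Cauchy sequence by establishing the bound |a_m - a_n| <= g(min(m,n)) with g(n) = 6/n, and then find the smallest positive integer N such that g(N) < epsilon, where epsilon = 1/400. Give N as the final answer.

For any m, n >= 1, by the triangle inequality:
|a_m - a_n| = |3/m - 3/n| <= 3*1/m + 3*1/n <= 6/min(m,n).
So g(n) = 6/n bounds the Cauchy difference. Since g(n) -> 0, (a_n) is Cauchy.
Now solve g(N) < 1/400: 6/N < 1/400 <=> N > 6 / (1/400) = 2400.
The smallest integer strictly greater than 2400 is N = 2401.
Check: g(2401) = 6/2401 = 6/2401 < 1/400; g(2400) = 1/400 >= 1/400. So N = 2401.

2401


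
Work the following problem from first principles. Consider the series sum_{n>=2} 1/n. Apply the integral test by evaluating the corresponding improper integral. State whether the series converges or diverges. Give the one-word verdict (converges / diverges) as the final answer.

Let f(x) = 1/x. Then f is positive, continuous, and decreasing on [2, infinity), so the integral test applies.
Compute the improper integral int_{2}^infinity f(x) dx:
  antiderivative F(x) = log(x).
  As x -> infinity, log(x) -> infinity.
  So int = infinity - log(2) = infinity. By the integral test, the series diverges.

diverges


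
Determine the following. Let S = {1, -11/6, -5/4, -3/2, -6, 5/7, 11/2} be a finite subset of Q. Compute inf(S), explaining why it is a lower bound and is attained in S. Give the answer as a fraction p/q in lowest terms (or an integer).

S is finite, so inf(S) = min(S).
Sorted increasing:
-6, -11/6, -3/2, -5/4, 5/7, 1, 11/2
The extremum is -6.
For every x in S, x >= -6. And -6 is in S, so it is attained.
Therefore inf(S) = -6.

-6


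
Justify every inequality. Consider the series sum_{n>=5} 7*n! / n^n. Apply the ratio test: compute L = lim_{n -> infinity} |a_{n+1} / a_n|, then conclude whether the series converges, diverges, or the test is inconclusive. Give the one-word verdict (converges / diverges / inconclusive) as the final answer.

Let a_n denote the general term. Form the ratio a_{n+1}/a_n and simplify:
a_{n+1}/a_n = (n/(n + 1))^n
Take the limit as n -> infinity: L = exp(-1).
Since L = exp(-1) < 1, the ratio test implies the series converges.

converges


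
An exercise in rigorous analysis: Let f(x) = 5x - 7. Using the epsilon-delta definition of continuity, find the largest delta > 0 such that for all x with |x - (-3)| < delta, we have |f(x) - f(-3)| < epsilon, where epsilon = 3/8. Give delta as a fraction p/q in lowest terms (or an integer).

We compute f(-3) = 5*(-3) - 7 = -22.
|f(x) - f(-3)| = |5x - 7 - (-22)| = |5(x - (-3))| = 5|x - (-3)|.
We need 5|x - (-3)| < 3/8, i.e. |x - (-3)| < 3/8 / 5 = 3/40.
So any delta <= 3/40 works. Conversely, if delta > 3/40, then x = -3 + 3/40 satisfies |x - (-3)| = 3/40 < delta but |f(x) - f(-3)| = 5 * 3/40 = 3/8, which is not < 3/8; so no larger delta works.
Hence the largest such delta is 3/40.

3/40


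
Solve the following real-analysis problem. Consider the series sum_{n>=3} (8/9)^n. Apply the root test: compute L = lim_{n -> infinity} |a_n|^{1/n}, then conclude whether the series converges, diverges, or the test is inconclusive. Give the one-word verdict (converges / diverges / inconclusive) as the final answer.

Let a_n denote the general term. Form |a_n|^(1/n) and simplify:
|a_n|^(1/n) = 8/9
Take the limit as n -> infinity: L = 8/9.
Since L = 8/9 < 1, the root test implies convergence.

converges


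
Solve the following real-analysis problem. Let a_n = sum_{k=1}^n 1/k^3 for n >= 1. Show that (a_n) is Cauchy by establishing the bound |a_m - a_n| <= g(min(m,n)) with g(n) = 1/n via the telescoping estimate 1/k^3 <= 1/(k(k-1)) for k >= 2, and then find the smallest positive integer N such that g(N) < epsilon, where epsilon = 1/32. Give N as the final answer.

For m > n >= 1: |a_m - a_n| = sum_{k=n+1}^m 1/k^3.
Use 1/k^3 <= 1/(k(k-1)) = 1/(k-1) - 1/k for k >= 2 (which holds since k^3 >= k^2 >= k(k-1) for k >= 2):
sum_{k=n+1}^m 1/k^3 <= sum_{k=n+1}^m (1/(k-1) - 1/k) = 1/n - 1/m <= 1/n.
By symmetry the same bound holds with n,m swapped, so |a_m - a_n| <= 1/min(m,n) = g(min(m,n)). Since g(n) -> 0, (a_n) is Cauchy.
Now solve g(N) < 1/32: 1/N < 1/32 <=> N > 1/(1/32) = 32.
The smallest integer strictly greater than 32 is N = 33.
Check: g(33) = 1/33 < 1/32; g(32) = 1/32 >= 1/32. So N = 33.

33


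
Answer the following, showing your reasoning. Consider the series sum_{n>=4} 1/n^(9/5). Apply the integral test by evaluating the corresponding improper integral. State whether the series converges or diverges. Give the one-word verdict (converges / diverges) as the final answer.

Let f(x) = x^(-9/5). Then f is positive, continuous, and decreasing on [4, infinity), so the integral test applies.
Compute the improper integral int_{4}^infinity f(x) dx:
  antiderivative F(x) = -5/(4*x^(4/5)).
  As x -> infinity, F(x) -> 0 (since p = 9/5 > 1).
  So int = F(infinity) - F(4) = 0 - (-5*2^(2/5)/16) = 5*2^(2/5)/16.
  Finite, so by the integral test, the series converges.

converges


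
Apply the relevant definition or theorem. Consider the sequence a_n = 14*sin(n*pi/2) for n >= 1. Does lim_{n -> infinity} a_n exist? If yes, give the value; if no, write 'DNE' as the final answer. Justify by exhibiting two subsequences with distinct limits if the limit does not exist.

Examine the behaviour of a_n along subsequences.
a_{4k+1} = 14*sin(pi/2 + 2k*pi) = 14 -> 14. a_{4k+3} = 14*sin(3pi/2 + 2k*pi) = -14 -> -14.
Since these two subsequential limits are 14 and -14, distinct, the full sequence cannot converge (a convergent sequence has all subsequences tending to the same limit). So lim a_n does not exist.

DNE


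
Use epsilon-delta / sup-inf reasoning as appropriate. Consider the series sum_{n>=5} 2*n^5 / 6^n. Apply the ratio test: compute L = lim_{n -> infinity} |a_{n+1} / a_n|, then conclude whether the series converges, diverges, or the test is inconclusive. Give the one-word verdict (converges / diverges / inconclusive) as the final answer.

Let a_n denote the general term. Form the ratio a_{n+1}/a_n and simplify:
a_{n+1}/a_n = (n + 1)^5/(6*n^5)
Take the limit as n -> infinity: L = 1/6.
Since L = 1/6 < 1, the ratio test implies the series converges.

converges


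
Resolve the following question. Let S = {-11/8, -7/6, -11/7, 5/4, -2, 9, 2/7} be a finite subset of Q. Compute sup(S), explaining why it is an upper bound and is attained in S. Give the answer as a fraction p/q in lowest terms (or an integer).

S is finite, so sup(S) = max(S).
Sorted decreasing:
9, 5/4, 2/7, -7/6, -11/8, -11/7, -2
The extremum is 9.
For every x in S, x <= 9. And 9 is in S, so it is attained.
Therefore sup(S) = 9.

9


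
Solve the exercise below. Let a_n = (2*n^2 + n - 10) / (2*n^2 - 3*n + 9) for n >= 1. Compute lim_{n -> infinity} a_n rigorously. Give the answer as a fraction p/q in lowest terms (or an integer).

Divide numerator and denominator by n^2, the highest power:
numerator / n^2 = 2 + 1/n - 10/n^2
denominator / n^2 = 2 - 3/n + 9/n^2
As n -> infinity, all terms of the form c/n^k (k >= 1) tend to 0.
So numerator / n^2 -> 2 and denominator / n^2 -> 2.
Therefore lim a_n = 1.

1


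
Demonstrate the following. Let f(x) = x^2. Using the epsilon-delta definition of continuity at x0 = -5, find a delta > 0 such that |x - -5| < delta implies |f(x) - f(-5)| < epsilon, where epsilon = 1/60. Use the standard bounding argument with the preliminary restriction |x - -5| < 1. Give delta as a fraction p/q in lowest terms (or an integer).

Factor: |x^2 - (-5)^2| = |x - -5| * |x + -5|.
Impose |x - -5| < 1 first. Then |x + -5| = |(x - -5) + 2*(-5)| <= |x - -5| + 2*|-5| < 1 + 10 = 11.
So |x^2 - (-5)^2| < delta * 11.
We need delta * 11 <= 1/60, i.e. delta <= 1/60/11 = 1/660.
Since 1/660 < 1, this is tighter than 1; take delta = 1/660.
So delta = 1/660 works.

1/660


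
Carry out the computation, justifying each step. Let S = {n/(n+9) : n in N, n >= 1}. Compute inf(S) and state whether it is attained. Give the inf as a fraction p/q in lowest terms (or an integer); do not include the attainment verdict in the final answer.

Analysis:
- Values: 1/10, 2/11, 1/4, 4/13, ... strictly increasing.
- Minimum is 1/10 (n=1); inf = 1/10 (attained).
- n/(n+9) = 1 - 9/(n+9) -> 1 from below as n -> infinity, and never equals 1.
- So sup = 1 (not attained).
Conclusion: inf(S) = 1/10, attained in S.

1/10


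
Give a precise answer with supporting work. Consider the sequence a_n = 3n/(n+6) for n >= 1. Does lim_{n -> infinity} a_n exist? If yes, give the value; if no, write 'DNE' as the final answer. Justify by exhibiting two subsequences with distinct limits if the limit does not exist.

Examine the behaviour of a_n along subsequences.
Even-n subsequence a_{2k} = 3(2k)/(2k+6) -> 3. Odd-n subsequence a_{2k+1} = 3(2k+1)/(2k+7) -> 3. Both tend to 3, which suggests the limit is 3; verify directly.
|a_n - 3| = |3n - 3(n+6)| / (n+6) = 18/(n+6) < 18/n for every n >= 1.
Given epsilon > 0, choose a positive integer N > 18/epsilon. Then for all n >= N, |a_n - 3| < 18/n <= 18/N < epsilon.
So by the definition of the limit, lim a_n exists and equals 3.

3


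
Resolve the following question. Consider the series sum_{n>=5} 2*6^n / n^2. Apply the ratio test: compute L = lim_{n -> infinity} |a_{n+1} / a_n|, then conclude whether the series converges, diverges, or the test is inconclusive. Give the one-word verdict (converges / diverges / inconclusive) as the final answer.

Let a_n denote the general term. Form the ratio a_{n+1}/a_n and simplify:
a_{n+1}/a_n = 6*n^2/(n + 1)^2
Take the limit as n -> infinity: L = 6.
Since L = 6 > 1 (or L = infinity), the ratio test implies the series diverges.

diverges


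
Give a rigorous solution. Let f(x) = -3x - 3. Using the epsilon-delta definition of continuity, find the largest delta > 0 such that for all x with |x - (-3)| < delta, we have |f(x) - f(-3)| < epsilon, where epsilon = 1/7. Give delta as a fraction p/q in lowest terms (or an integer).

We compute f(-3) = -3*(-3) - 3 = 6.
|f(x) - f(-3)| = |-3x - 3 - (6)| = |-3(x - (-3))| = 3|x - (-3)|.
We need 3|x - (-3)| < 1/7, i.e. |x - (-3)| < 1/7 / 3 = 1/21.
So any delta <= 1/21 works. Conversely, if delta > 1/21, then x = -3 + 1/21 satisfies |x - (-3)| = 1/21 < delta but |f(x) - f(-3)| = 3 * 1/21 = 1/7, which is not < 1/7; so no larger delta works.
Hence the largest such delta is 1/21.

1/21
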